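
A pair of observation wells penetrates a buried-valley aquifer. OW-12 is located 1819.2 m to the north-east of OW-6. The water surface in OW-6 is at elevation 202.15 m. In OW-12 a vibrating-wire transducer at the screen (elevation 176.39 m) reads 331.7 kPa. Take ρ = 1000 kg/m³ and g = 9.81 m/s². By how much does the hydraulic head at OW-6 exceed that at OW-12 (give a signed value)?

Total head at OW-6: h = 202.15 m (water level in the piezometer is the total head).
Pressure head at OW-12: ψ = P/(ρg) = 331.7×1000 / (1000 × 9.81) = 33.81 m.
Total head at OW-12: h = z + ψ = 176.39 + 33.81 = 210.20 m.
Head difference: h(OW-6) − h(OW-12) = 202.15 − 210.20 = -8.05 m.

Δh ≈ -8.05 m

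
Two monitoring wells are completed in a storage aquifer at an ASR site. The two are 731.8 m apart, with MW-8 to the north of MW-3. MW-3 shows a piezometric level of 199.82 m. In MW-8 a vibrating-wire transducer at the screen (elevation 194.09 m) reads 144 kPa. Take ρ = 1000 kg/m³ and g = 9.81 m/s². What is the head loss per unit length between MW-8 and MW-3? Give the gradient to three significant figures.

Total head at MW-3: h = 199.82 m (water level in the piezometer is the total head).
Pressure head at MW-8: ψ = P/(ρg) = 144×1000 / (1000 × 9.81) = 14.68 m.
Total head at MW-8: h = z + ψ = 194.09 + 14.68 = 208.77 m.
Head difference: h(MW-3) − h(MW-8) = 199.82 − 208.77 = -8.95 m.
Hydraulic gradient: i = |Δh| / L = 8.95 / 731.8 = 0.0122.

i ≈ 0.0122 m/m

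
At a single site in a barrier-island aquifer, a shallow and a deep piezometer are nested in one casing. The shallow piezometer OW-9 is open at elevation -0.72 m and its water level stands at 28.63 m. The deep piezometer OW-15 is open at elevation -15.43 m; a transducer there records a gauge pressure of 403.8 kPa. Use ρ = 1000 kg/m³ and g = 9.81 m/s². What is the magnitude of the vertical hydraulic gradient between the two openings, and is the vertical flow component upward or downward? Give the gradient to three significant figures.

|i_v| ≈ 0.197; vertical flow is downward

Total head at OW-9: h = 28.63 m (water level in the standpipe).
Pressure head at OW-15: ψ = P/(ρg) = 403.8×1000 / (1000 × 9.81) = 41.16 m.
Total head at OW-15: h = z + ψ = -15.43 + 41.16 = 25.73 m.
Δh = h(OW-9) − h(OW-15) = 28.63 − 25.73 = 2.90 m.
Vertical separation Δz = -0.72 − (-15.43) = 14.71 m.
|i_v| = |Δh| / Δz = 2.90 / 14.71 = 0.197.
Head is higher in the shallow piezometer, so vertical flow is downward (recharge condition).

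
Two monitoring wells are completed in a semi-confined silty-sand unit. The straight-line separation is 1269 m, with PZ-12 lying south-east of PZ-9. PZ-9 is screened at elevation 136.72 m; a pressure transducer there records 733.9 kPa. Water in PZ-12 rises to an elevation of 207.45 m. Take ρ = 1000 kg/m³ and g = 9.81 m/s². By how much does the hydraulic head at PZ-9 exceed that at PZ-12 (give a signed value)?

Pressure head at PZ-9: ψ = P/(ρg) = 733.9×1000 / (1000 × 9.81) = 74.81 m.
Total head at PZ-9: h = z + ψ = 136.72 + 74.81 = 211.53 m.
Total head at PZ-12: h = 207.45 m (water level in the piezometer is the total head).
Head difference: h(PZ-9) − h(PZ-12) = 211.53 − 207.45 = 4.08 m.

Δh ≈ 4.08 m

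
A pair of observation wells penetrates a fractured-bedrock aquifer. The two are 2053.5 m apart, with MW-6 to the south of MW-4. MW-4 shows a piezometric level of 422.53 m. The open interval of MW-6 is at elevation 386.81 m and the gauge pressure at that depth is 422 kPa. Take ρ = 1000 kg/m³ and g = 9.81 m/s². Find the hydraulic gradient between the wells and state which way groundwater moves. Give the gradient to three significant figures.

i ≈ 0.00355; groundwater flows toward the north

Total head at MW-4: h = 422.53 m (water level in the piezometer is the total head).
Pressure head at MW-6: ψ = P/(ρg) = 422×1000 / (1000 × 9.81) = 43.02 m.
Total head at MW-6: h = z + ψ = 386.81 + 43.02 = 429.83 m.
Head difference: h(MW-4) − h(MW-6) = 422.53 − 429.83 = -7.30 m.
Hydraulic gradient: i = |Δh| / L = 7.30 / 2053.5 = 0.00355.
Flow is from higher to lower head: from MW-6 toward MW-4, i.e. toward the north.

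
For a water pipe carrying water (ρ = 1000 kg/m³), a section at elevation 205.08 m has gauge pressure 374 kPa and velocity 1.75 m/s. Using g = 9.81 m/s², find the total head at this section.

h ≈ 243.36 m

Pressure head ψ = P/(ρg) = 374×1000 / (1000 × 9.81) = 38.12 m.
Velocity head = v²/(2g) = 1.75² / (2 × 9.81) = 0.156 m.
h = z + ψ + v²/(2g) = 205.08 + 38.12 + 0.156 = 243.36 m.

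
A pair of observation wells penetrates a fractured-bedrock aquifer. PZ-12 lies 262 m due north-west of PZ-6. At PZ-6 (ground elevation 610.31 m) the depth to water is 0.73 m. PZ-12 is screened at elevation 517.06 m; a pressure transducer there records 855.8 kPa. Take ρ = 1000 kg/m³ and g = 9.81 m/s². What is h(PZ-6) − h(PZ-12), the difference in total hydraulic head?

Total head at PZ-6: h = 610.31 − 0.73 = 609.58 m.
Pressure head at PZ-12: ψ = P/(ρg) = 855.8×1000 / (1000 × 9.81) = 87.24 m.
Total head at PZ-12: h = z + ψ = 517.06 + 87.24 = 604.30 m.
Head difference: h(PZ-6) − h(PZ-12) = 609.58 − 604.30 = 5.28 m.

Δh ≈ 5.28 m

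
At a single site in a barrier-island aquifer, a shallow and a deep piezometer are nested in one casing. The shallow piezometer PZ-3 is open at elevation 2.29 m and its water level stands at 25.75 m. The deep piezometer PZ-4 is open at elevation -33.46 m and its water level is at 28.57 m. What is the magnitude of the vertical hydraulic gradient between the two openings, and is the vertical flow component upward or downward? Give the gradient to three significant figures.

Total head at PZ-3: h = 25.75 m (water level in the standpipe).
Total head at PZ-4: h = 28.57 m.
Δh = h(PZ-3) − h(PZ-4) = 25.75 − 28.57 = -2.82 m.
Vertical separation Δz = 2.29 − (-33.46) = 35.75 m.
|i_v| = |Δh| / Δz = 2.82 / 35.75 = 0.0789.
Head is higher in the deep piezometer, so vertical flow is upward (discharge condition).

|i_v| ≈ 0.0789; vertical flow is upward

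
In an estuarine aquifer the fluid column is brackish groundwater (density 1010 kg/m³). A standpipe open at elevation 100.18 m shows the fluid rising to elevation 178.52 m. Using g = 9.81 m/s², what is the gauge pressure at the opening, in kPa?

P ≈ 776 kPa

Pressure head ψ = h − z = 178.52 − 100.18 = 78.34 m.
P = ρgψ = 1010 × 9.81 × 78.34 = 776201 Pa ≈ 776 kPa.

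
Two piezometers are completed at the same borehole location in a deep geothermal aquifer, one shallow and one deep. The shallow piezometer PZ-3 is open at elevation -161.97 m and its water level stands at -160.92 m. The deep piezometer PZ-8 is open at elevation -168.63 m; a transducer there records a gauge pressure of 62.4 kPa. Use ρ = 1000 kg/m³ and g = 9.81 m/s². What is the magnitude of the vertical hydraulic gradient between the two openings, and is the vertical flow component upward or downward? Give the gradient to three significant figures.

Total head at PZ-3: h = -160.92 m (water level in the standpipe).
Pressure head at PZ-8: ψ = P/(ρg) = 62.4×1000 / (1000 × 9.81) = 6.36 m.
Total head at PZ-8: h = z + ψ = -168.63 + 6.36 = -162.27 m.
Δh = h(PZ-3) − h(PZ-8) = -160.92 − (-162.27) = 1.35 m.
Vertical separation Δz = -161.97 − (-168.63) = 6.66 m.
|i_v| = |Δh| / Δz = 1.35 / 6.66 = 0.203.
Head is higher in the shallow piezometer, so vertical flow is downward (recharge condition).

|i_v| ≈ 0.203; vertical flow is downward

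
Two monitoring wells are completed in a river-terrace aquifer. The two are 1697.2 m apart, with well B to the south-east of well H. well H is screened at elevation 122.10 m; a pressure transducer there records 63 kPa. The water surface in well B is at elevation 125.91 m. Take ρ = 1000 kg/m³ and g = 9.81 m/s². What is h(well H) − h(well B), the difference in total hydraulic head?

Δh ≈ 2.61 m

Pressure head at well H: ψ = P/(ρg) = 63×1000 / (1000 × 9.81) = 6.42 m.
Total head at well H: h = z + ψ = 122.10 + 6.42 = 128.52 m.
Total head at well B: h = 125.91 m (water level in the piezometer is the total head).
Head difference: h(well H) − h(well B) = 128.52 − 125.91 = 2.61 m.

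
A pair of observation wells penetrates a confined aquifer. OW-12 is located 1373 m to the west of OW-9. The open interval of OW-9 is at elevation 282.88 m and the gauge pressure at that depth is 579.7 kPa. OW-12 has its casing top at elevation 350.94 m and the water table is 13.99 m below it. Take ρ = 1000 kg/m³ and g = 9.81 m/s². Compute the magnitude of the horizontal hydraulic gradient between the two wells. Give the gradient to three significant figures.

Pressure head at OW-9: ψ = P/(ρg) = 579.7×1000 / (1000 × 9.81) = 59.09 m.
Total head at OW-9: h = z + ψ = 282.88 + 59.09 = 341.97 m.
Total head at OW-12: h = 350.94 − 13.99 = 336.95 m.
Head difference: h(OW-9) − h(OW-12) = 341.97 − 336.95 = 5.02 m.
Hydraulic gradient: i = |Δh| / L = 5.02 / 1373 = 0.00366.

i ≈ 0.00366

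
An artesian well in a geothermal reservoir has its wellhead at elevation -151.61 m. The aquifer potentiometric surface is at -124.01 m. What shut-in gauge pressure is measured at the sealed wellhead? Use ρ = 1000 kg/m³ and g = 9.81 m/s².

P ≈ 271 kPa

Head above the cap: Δh = -124.01 − (-151.61) = 27.60 m.
P = ρgΔh = 1000 × 9.81 × 27.60 = 270756 Pa ≈ 271 kPa.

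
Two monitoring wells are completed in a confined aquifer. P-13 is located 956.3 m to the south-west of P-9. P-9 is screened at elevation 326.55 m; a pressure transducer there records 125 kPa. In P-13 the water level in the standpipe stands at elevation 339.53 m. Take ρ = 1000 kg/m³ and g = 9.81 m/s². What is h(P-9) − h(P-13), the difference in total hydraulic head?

Pressure head at P-9: ψ = P/(ρg) = 125×1000 / (1000 × 9.81) = 12.74 m.
Total head at P-9: h = z + ψ = 326.55 + 12.74 = 339.29 m.
Total head at P-13: h = 339.53 m (water level in the piezometer is the total head).
Head difference: h(P-9) − h(P-13) = 339.29 − 339.53 = -0.24 m.

Δh ≈ -0.24 m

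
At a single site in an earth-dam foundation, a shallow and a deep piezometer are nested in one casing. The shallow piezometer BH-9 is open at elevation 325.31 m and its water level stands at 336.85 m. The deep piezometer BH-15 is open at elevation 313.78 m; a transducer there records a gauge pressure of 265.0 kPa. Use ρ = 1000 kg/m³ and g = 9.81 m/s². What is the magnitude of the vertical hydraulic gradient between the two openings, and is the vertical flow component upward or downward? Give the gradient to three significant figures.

Total head at BH-9: h = 336.85 m (water level in the standpipe).
Pressure head at BH-15: ψ = P/(ρg) = 265.0×1000 / (1000 × 9.81) = 27.01 m.
Total head at BH-15: h = z + ψ = 313.78 + 27.01 = 340.79 m.
Δh = h(BH-9) − h(BH-15) = 336.85 − 340.79 = -3.94 m.
Vertical separation Δz = 325.31 − 313.78 = 11.53 m.
|i_v| = |Δh| / Δz = 3.94 / 11.53 = 0.342.
Head is higher in the deep piezometer, so vertical flow is upward (discharge condition).

|i_v| ≈ 0.342; vertical flow is upward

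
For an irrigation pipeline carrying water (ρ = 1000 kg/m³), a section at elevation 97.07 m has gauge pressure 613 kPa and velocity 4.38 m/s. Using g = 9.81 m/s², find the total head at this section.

Pressure head ψ = P/(ρg) = 613×1000 / (1000 × 9.81) = 62.49 m.
Velocity head = v²/(2g) = 4.38² / (2 × 9.81) = 0.978 m.
h = z + ψ + v²/(2g) = 97.07 + 62.49 + 0.978 = 160.54 m.

h ≈ 160.54 m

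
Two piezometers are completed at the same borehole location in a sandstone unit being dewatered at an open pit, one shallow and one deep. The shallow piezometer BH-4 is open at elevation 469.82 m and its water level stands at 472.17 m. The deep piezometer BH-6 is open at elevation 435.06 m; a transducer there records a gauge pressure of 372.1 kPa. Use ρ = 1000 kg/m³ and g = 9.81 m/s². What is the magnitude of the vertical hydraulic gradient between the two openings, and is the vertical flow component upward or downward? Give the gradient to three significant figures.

Total head at BH-4: h = 472.17 m (water level in the standpipe).
Pressure head at BH-6: ψ = P/(ρg) = 372.1×1000 / (1000 × 9.81) = 37.93 m.
Total head at BH-6: h = z + ψ = 435.06 + 37.93 = 472.99 m.
Δh = h(BH-4) − h(BH-6) = 472.17 − 472.99 = -0.82 m.
Vertical separation Δz = 469.82 − 435.06 = 34.76 m.
|i_v| = |Δh| / Δz = 0.82 / 34.76 = 0.0236.
Head is higher in the deep piezometer, so vertical flow is upward (discharge condition).

|i_v| ≈ 0.0236; vertical flow is upward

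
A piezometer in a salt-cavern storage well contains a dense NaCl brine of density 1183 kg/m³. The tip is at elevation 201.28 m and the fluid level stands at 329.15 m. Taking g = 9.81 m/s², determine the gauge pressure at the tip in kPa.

P ≈ 1480 kPa

Pressure head ψ = h − z = 329.15 − 201.28 = 127.87 m.
P = ρgψ = 1183 × 9.81 × 127.87 = 1483961 Pa ≈ 1480 kPa.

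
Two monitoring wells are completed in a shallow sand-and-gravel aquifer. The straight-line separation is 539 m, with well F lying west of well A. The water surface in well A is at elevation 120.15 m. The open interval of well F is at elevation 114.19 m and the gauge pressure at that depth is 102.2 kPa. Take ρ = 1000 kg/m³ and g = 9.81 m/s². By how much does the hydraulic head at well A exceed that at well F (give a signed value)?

Total head at well A: h = 120.15 m (water level in the piezometer is the total head).
Pressure head at well F: ψ = P/(ρg) = 102.2×1000 / (1000 × 9.81) = 10.42 m.
Total head at well F: h = z + ψ = 114.19 + 10.42 = 124.61 m.
Head difference: h(well A) − h(well F) = 120.15 − 124.61 = -4.46 m.

Δh ≈ -4.46 m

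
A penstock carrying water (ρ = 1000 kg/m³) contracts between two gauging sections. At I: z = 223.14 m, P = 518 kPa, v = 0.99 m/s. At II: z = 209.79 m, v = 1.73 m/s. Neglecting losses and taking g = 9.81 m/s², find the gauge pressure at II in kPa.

Pressure head at I: ψ₁ = P₁/(ρg) = 518×1000 / (1000 × 9.81) = 52.80 m.
Velocity heads: v₁²/2g = 0.99²/19.62 = 0.050 m; v₂²/2g = 1.73²/19.62 = 0.153 m.
Total head H = z₁ + ψ₁ + v₁²/2g = 223.14 + 52.80 + 0.050 = 275.99 m.
ψ₂ = H − z₂ − v₂²/2g = 275.99 − 209.79 − 0.153 = 66.05 m.
P₂ = ρgψ₂ = 1000 × 9.81 × 66.05 ≈ 648 kPa.

P₂ ≈ 648 kPa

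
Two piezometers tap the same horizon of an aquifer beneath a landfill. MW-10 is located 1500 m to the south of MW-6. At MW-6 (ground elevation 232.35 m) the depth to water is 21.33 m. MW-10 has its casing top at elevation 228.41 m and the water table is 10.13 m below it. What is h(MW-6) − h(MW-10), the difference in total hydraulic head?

Total head at MW-6: h = 232.35 − 21.33 = 211.02 m.
Total head at MW-10: h = 228.41 − 10.13 = 218.28 m.
Head difference: h(MW-6) − h(MW-10) = 211.02 − 218.28 = -7.26 m.

Δh ≈ -7.26 m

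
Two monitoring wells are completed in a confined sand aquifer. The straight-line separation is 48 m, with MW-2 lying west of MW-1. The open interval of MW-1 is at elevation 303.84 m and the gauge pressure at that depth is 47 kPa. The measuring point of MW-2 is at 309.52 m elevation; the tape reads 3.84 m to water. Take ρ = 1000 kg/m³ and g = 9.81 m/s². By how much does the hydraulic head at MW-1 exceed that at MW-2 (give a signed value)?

Δh ≈ 2.95 m

Pressure head at MW-1: ψ = P/(ρg) = 47×1000 / (1000 × 9.81) = 4.79 m.
Total head at MW-1: h = z + ψ = 303.84 + 4.79 = 308.63 m.
Total head at MW-2: h = 309.52 − 3.84 = 305.68 m.
Head difference: h(MW-1) − h(MW-2) = 308.63 − 305.68 = 2.95 m.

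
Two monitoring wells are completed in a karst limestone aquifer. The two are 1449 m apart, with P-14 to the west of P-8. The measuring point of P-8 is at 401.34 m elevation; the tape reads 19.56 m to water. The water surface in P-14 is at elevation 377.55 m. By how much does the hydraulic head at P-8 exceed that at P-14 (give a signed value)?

Total head at P-8: h = 401.34 − 19.56 = 381.78 m.
Total head at P-14: h = 377.55 m (water level in the piezometer is the total head).
Head difference: h(P-8) − h(P-14) = 381.78 − 377.55 = 4.23 m.

Δh ≈ 4.23 m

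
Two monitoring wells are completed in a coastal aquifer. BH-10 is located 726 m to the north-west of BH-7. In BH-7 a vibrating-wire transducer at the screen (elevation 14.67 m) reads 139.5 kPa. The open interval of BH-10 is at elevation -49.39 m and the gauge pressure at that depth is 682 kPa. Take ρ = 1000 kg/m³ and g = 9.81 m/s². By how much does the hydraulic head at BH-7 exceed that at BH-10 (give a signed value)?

Pressure head at BH-7: ψ = P/(ρg) = 139.5×1000 / (1000 × 9.81) = 14.22 m.
Total head at BH-7: h = z + ψ = 14.67 + 14.22 = 28.89 m.
Pressure head at BH-10: ψ = P/(ρg) = 682×1000 / (1000 × 9.81) = 69.52 m.
Total head at BH-10: h = z + ψ = -49.39 + 69.52 = 20.13 m.
Head difference: h(BH-7) − h(BH-10) = 28.89 − 20.13 = 8.76 m.

Δh ≈ 8.76 m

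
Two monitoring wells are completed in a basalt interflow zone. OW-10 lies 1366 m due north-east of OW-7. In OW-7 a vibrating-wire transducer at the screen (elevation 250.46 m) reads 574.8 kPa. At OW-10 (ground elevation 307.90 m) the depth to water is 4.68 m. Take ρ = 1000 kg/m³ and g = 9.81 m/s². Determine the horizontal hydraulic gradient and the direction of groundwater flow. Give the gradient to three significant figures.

Pressure head at OW-7: ψ = P/(ρg) = 574.8×1000 / (1000 × 9.81) = 58.59 m.
Total head at OW-7: h = z + ψ = 250.46 + 58.59 = 309.05 m.
Total head at OW-10: h = 307.90 − 4.68 = 303.22 m.
Head difference: h(OW-7) − h(OW-10) = 309.05 − 303.22 = 5.83 m.
Hydraulic gradient: i = |Δh| / L = 5.83 / 1366 = 0.00427.
Flow is from higher to lower head: from OW-7 toward OW-10, i.e. toward the north-east.

i ≈ 0.00427; groundwater flows toward the north-east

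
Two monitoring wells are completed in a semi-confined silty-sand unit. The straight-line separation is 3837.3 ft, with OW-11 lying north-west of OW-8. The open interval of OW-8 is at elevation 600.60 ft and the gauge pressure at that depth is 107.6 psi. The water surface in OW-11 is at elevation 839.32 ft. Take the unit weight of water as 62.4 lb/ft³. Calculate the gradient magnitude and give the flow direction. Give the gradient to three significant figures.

Pressure head at OW-8: ψ = 144·P/γ = 144 × 107.6 / 62.4 = 248.31 ft.
Total head at OW-8: h = z + ψ = 600.60 + 248.31 = 848.91 ft.
Total head at OW-11: h = 839.32 ft (water level in the piezometer is the total head).
Head difference: h(OW-8) − h(OW-11) = 848.91 − 839.32 = 9.59 ft.
Hydraulic gradient: i = |Δh| / L = 9.59 / 3837.3 = 0.00250.
Flow is from higher to lower head: from OW-8 toward OW-11, i.e. toward the north-west.

i ≈ 0.00250; groundwater flows toward the north-west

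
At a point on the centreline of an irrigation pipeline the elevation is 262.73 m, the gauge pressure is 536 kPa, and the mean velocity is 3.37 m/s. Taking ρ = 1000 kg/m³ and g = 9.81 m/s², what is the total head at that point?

h ≈ 317.95 m

Pressure head ψ = P/(ρg) = 536×1000 / (1000 × 9.81) = 54.64 m.
Velocity head = v²/(2g) = 3.37² / (2 × 9.81) = 0.579 m.
h = z + ψ + v²/(2g) = 262.73 + 54.64 + 0.579 = 317.95 m.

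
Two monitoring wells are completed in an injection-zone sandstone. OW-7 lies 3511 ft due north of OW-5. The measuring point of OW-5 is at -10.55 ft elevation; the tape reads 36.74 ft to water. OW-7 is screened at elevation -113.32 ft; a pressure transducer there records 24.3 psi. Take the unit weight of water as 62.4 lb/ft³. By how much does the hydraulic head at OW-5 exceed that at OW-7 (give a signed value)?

Δh ≈ 9.95 ft

Total head at OW-5: h = -10.55 − 36.74 = -47.29 ft.
Pressure head at OW-7: ψ = 144·P/γ = 144 × 24.3 / 62.4 = 56.08 ft.
Total head at OW-7: h = z + ψ = -113.32 + 56.08 = -57.24 ft.
Head difference: h(OW-5) − h(OW-7) = -47.29 − (-57.24) = 9.95 ft.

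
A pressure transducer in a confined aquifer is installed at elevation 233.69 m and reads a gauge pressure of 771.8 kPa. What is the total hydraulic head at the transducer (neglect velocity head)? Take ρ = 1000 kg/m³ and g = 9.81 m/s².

ψ = P/(ρg) = 771.8×1000 / (1000 × 9.81) = 78.67 m.
h = z + ψ = 233.69 + 78.67 = 312.36 m.

h ≈ 312.36 m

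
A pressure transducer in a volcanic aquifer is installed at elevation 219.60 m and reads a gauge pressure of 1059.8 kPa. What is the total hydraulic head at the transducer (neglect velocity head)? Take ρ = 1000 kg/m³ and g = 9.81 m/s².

ψ = P/(ρg) = 1059.8×1000 / (1000 × 9.81) = 108.03 m.
h = z + ψ = 219.60 + 108.03 = 327.63 m.

h ≈ 327.63 m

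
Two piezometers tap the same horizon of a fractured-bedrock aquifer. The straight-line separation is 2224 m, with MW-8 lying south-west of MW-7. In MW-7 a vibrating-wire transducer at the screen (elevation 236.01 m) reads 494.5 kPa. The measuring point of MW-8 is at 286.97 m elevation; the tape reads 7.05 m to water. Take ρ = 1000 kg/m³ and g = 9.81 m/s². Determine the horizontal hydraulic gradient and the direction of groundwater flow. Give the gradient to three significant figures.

Pressure head at MW-7: ψ = P/(ρg) = 494.5×1000 / (1000 × 9.81) = 50.41 m.
Total head at MW-7: h = z + ψ = 236.01 + 50.41 = 286.42 m.
Total head at MW-8: h = 286.97 − 7.05 = 279.92 m.
Head difference: h(MW-7) − h(MW-8) = 286.42 − 279.92 = 6.50 m.
Hydraulic gradient: i = |Δh| / L = 6.50 / 2224 = 0.00292.
Flow is from higher to lower head: from MW-7 toward MW-8, i.e. toward the south-west.

i ≈ 0.00292; groundwater flows toward the south-west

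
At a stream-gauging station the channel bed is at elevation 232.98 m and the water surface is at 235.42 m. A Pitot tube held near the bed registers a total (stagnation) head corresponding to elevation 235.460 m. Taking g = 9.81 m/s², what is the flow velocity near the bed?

v ≈ 0.886 m/s

Near the bed, under hydrostatic conditions, the piezometric head (z + ψ) equals the free-surface elevation, 235.42 m.
Velocity head = total − piezometric = 235.460 − 235.42 = 0.040 m.
v = √(2g·h_v) = √(2 × 9.81 × 0.040) = 0.886 m/s.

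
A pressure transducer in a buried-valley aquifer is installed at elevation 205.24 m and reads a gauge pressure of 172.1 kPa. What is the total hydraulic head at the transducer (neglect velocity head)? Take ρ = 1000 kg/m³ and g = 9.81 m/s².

h ≈ 222.78 m

ψ = P/(ρg) = 172.1×1000 / (1000 × 9.81) = 17.54 m.
h = z + ψ = 205.24 + 17.54 = 222.78 m.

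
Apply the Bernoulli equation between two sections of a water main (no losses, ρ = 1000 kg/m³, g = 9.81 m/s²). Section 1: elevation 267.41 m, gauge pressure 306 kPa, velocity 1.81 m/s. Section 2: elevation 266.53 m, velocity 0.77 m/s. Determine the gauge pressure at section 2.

Pressure head at 1: ψ₁ = P₁/(ρg) = 306×1000 / (1000 × 9.81) = 31.19 m.
Velocity heads: v₁²/2g = 1.81²/19.62 = 0.167 m; v₂²/2g = 0.77²/19.62 = 0.030 m.
Total head H = z₁ + ψ₁ + v₁²/2g = 267.41 + 31.19 + 0.167 = 298.77 m.
ψ₂ = H − z₂ − v₂²/2g = 298.77 − 266.53 − 0.030 = 32.21 m.
P₂ = ρgψ₂ = 1000 × 9.81 × 32.21 ≈ 316 kPa.

P₂ ≈ 316 kPa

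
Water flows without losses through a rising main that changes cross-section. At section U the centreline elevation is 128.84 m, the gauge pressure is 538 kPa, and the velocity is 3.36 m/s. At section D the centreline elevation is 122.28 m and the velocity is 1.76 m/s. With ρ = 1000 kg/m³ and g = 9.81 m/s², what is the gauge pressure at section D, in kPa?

P₂ ≈ 606 kPa

Pressure head at U: ψ₁ = P₁/(ρg) = 538×1000 / (1000 × 9.81) = 54.84 m.
Velocity heads: v₁²/2g = 3.36²/19.62 = 0.575 m; v₂²/2g = 1.76²/19.62 = 0.158 m.
Total head H = z₁ + ψ₁ + v₁²/2g = 128.84 + 54.84 + 0.575 = 184.25 m.
ψ₂ = H − z₂ − v₂²/2g = 184.25 − 122.28 − 0.158 = 61.81 m.
P₂ = ρgψ₂ = 1000 × 9.81 × 61.81 ≈ 606 kPa.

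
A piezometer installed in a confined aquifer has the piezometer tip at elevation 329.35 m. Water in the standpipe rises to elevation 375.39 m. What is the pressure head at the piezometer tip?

ψ ≈ 46.04 m

Total head h = 375.39 m (the water-surface elevation in the piezometer).
Pressure head ψ = h − z = 375.39 − 329.35 = 46.04 m.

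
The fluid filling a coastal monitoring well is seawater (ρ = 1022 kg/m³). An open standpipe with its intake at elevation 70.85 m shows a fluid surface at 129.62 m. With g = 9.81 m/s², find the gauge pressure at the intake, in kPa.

Pressure head ψ = h − z = 129.62 − 70.85 = 58.77 m.
P = ρgψ = 1022 × 9.81 × 58.77 = 589217 Pa ≈ 589 kPa.

P ≈ 589 kPa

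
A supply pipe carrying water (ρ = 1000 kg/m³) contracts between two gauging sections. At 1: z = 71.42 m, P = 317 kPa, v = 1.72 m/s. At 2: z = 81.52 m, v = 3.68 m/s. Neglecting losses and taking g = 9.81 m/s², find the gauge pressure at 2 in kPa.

Pressure head at 1: ψ₁ = P₁/(ρg) = 317×1000 / (1000 × 9.81) = 32.31 m.
Velocity heads: v₁²/2g = 1.72²/19.62 = 0.151 m; v₂²/2g = 3.68²/19.62 = 0.690 m.
Total head H = z₁ + ψ₁ + v₁²/2g = 71.42 + 32.31 + 0.151 = 103.88 m.
ψ₂ = H − z₂ − v₂²/2g = 103.88 − 81.52 − 0.690 = 21.67 m.
P₂ = ρgψ₂ = 1000 × 9.81 × 21.67 ≈ 213 kPa.

P₂ ≈ 213 kPa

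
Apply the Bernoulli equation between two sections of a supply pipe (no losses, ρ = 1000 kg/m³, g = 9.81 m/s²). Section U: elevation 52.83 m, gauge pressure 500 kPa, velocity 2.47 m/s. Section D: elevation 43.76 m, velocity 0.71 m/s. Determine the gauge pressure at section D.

P₂ ≈ 592 kPa

Pressure head at U: ψ₁ = P₁/(ρg) = 500×1000 / (1000 × 9.81) = 50.97 m.
Velocity heads: v₁²/2g = 2.47²/19.62 = 0.311 m; v₂²/2g = 0.71²/19.62 = 0.026 m.
Total head H = z₁ + ψ₁ + v₁²/2g = 52.83 + 50.97 + 0.311 = 104.11 m.
ψ₂ = H − z₂ − v₂²/2g = 104.11 − 43.76 − 0.026 = 60.32 m.
P₂ = ρgψ₂ = 1000 × 9.81 × 60.32 ≈ 592 kPa.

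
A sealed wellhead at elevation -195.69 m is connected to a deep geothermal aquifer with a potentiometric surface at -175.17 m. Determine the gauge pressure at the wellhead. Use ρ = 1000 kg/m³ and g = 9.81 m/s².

P ≈ 201 kPa

Head above the cap: Δh = -175.17 − (-195.69) = 20.52 m.
P = ρgΔh = 1000 × 9.81 × 20.52 = 201301 Pa ≈ 201 kPa.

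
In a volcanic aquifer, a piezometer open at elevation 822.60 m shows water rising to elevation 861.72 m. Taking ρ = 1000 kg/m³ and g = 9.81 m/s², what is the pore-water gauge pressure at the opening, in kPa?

P ≈ 384 kPa

Pressure head ψ = h − z = 861.72 − 822.60 = 39.12 m.
P = ρgψ = 1000 × 9.81 × 39.12 = 383767 Pa ≈ 384 kPa.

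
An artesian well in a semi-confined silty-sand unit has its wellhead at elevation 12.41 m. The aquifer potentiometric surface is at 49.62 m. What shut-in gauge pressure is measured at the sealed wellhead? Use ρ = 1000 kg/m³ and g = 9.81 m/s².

Head above the cap: Δh = 49.62 − 12.41 = 37.21 m.
P = ρgΔh = 1000 × 9.81 × 37.21 = 365030 Pa ≈ 365 kPa.

P ≈ 365 kPa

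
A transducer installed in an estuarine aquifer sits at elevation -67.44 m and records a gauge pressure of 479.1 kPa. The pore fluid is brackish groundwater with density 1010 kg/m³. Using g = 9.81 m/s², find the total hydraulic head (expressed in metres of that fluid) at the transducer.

h ≈ -19.09 m

ψ = P/(ρg) = 479.1×1000 / (1010 × 9.81) = 48.35 m.
h = z + ψ = -67.44 + 48.35 = -19.09 m.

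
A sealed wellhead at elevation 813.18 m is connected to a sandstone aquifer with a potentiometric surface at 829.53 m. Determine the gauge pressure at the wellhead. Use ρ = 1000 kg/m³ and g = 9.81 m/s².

P ≈ 160 kPa

Head above the cap: Δh = 829.53 − 813.18 = 16.35 m.
P = ρgΔh = 1000 × 9.81 × 16.35 = 160394 Pa ≈ 160 kPa.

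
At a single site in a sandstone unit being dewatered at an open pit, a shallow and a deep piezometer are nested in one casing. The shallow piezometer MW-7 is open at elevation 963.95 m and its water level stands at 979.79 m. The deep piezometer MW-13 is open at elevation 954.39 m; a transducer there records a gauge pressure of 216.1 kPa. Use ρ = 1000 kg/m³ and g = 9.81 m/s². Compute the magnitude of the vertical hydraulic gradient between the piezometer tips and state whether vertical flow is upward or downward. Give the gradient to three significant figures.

|i_v| ≈ 0.353; vertical flow is downward

Total head at MW-7: h = 979.79 m (water level in the standpipe).
Pressure head at MW-13: ψ = P/(ρg) = 216.1×1000 / (1000 × 9.81) = 22.03 m.
Total head at MW-13: h = z + ψ = 954.39 + 22.03 = 976.42 m.
Δh = h(MW-7) − h(MW-13) = 979.79 − 976.42 = 3.37 m.
Vertical separation Δz = 963.95 − 954.39 = 9.56 m.
|i_v| = |Δh| / Δz = 3.37 / 9.56 = 0.353.
Head is higher in the shallow piezometer, so vertical flow is downward (recharge condition).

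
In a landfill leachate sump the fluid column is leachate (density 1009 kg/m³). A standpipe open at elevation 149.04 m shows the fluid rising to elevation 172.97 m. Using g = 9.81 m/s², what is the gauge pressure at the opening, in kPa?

Pressure head ψ = h − z = 172.97 − 149.04 = 23.93 m.
P = ρgψ = 1009 × 9.81 × 23.93 = 236866 Pa ≈ 237 kPa.

P ≈ 237 kPa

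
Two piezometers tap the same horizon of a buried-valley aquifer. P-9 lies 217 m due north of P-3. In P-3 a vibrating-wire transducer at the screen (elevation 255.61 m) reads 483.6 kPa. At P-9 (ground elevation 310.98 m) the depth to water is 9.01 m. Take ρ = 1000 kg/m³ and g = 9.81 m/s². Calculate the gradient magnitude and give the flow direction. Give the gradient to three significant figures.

i ≈ 0.0135; groundwater flows toward the north

Pressure head at P-3: ψ = P/(ρg) = 483.6×1000 / (1000 × 9.81) = 49.30 m.
Total head at P-3: h = z + ψ = 255.61 + 49.30 = 304.91 m.
Total head at P-9: h = 310.98 − 9.01 = 301.97 m.
Head difference: h(P-3) − h(P-9) = 304.91 − 301.97 = 2.94 m.
Hydraulic gradient: i = |Δh| / L = 2.94 / 217 = 0.0135.
Flow is from higher to lower head: from P-3 toward P-9, i.e. toward the north.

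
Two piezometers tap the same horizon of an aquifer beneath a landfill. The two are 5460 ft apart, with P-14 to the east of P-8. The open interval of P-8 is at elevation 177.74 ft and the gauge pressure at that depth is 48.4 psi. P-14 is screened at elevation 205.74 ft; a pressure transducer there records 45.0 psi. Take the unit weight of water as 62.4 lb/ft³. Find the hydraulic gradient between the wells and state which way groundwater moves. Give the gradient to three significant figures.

Pressure head at P-8: ψ = 144·P/γ = 144 × 48.4 / 62.4 = 111.69 ft.
Total head at P-8: h = z + ψ = 177.74 + 111.69 = 289.43 ft.
Pressure head at P-14: ψ = 144·P/γ = 144 × 45.0 / 62.4 = 103.85 ft.
Total head at P-14: h = z + ψ = 205.74 + 103.85 = 309.59 ft.
Head difference: h(P-8) − h(P-14) = 289.43 − 309.59 = -20.16 ft.
Hydraulic gradient: i = |Δh| / L = 20.16 / 5460 = 0.00369.
Flow is from higher to lower head: from P-14 toward P-8, i.e. toward the west.

i ≈ 0.00369; groundwater flows toward the west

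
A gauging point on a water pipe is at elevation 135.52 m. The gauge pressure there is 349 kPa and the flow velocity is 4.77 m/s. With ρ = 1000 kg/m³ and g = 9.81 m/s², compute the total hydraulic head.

Pressure head ψ = P/(ρg) = 349×1000 / (1000 × 9.81) = 35.58 m.
Velocity head = v²/(2g) = 4.77² / (2 × 9.81) = 1.160 m.
h = z + ψ + v²/(2g) = 135.52 + 35.58 + 1.160 = 172.26 m.

h ≈ 172.26 m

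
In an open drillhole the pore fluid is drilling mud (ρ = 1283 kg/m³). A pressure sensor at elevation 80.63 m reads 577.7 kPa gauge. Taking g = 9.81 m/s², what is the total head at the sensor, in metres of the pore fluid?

h ≈ 126.53 m

ψ = P/(ρg) = 577.7×1000 / (1283 × 9.81) = 45.90 m.
h = z + ψ = 80.63 + 45.90 = 126.53 m.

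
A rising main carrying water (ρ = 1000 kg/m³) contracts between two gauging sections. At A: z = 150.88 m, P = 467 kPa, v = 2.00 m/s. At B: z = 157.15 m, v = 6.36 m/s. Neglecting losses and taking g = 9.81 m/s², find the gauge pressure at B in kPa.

Pressure head at A: ψ₁ = P₁/(ρg) = 467×1000 / (1000 × 9.81) = 47.60 m.
Velocity heads: v₁²/2g = 2.00²/19.62 = 0.204 m; v₂²/2g = 6.36²/19.62 = 2.062 m.
Total head H = z₁ + ψ₁ + v₁²/2g = 150.88 + 47.60 + 0.204 = 198.68 m.
ψ₂ = H − z₂ − v₂²/2g = 198.68 − 157.15 − 2.062 = 39.47 m.
P₂ = ρgψ₂ = 1000 × 9.81 × 39.47 ≈ 387 kPa.

P₂ ≈ 387 kPa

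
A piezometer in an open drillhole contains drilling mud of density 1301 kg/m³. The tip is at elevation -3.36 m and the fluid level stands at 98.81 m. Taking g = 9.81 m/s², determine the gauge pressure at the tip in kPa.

Pressure head ψ = h − z = 98.81 − (-3.36) = 102.17 m.
P = ρgψ = 1301 × 9.81 × 102.17 = 1303976 Pa ≈ 1300 kPa.

P ≈ 1300 kPa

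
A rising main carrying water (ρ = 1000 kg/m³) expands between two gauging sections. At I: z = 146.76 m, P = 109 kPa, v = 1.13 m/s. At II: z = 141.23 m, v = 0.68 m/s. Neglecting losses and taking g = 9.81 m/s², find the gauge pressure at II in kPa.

P₂ ≈ 164 kPa

Pressure head at I: ψ₁ = P₁/(ρg) = 109×1000 / (1000 × 9.81) = 11.11 m.
Velocity heads: v₁²/2g = 1.13²/19.62 = 0.065 m; v₂²/2g = 0.68²/19.62 = 0.024 m.
Total head H = z₁ + ψ₁ + v₁²/2g = 146.76 + 11.11 + 0.065 = 157.94 m.
ψ₂ = H − z₂ − v₂²/2g = 157.94 − 141.23 − 0.024 = 16.69 m.
P₂ = ρgψ₂ = 1000 × 9.81 × 16.69 ≈ 164 kPa.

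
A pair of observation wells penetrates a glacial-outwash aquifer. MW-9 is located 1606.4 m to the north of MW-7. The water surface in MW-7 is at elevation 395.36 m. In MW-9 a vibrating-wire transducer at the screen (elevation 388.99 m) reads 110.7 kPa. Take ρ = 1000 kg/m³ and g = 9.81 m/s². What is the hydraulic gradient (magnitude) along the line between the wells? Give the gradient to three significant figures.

Total head at MW-7: h = 395.36 m (water level in the piezometer is the total head).
Pressure head at MW-9: ψ = P/(ρg) = 110.7×1000 / (1000 × 9.81) = 11.28 m.
Total head at MW-9: h = z + ψ = 388.99 + 11.28 = 400.27 m.
Head difference: h(MW-7) − h(MW-9) = 395.36 − 400.27 = -4.91 m.
Hydraulic gradient: i = |Δh| / L = 4.91 / 1606.4 = 0.00306.

i ≈ 0.00306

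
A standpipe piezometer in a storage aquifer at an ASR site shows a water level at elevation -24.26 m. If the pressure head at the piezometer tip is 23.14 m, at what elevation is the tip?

z = h − ψ = -24.26 − 23.14 = -47.40 m.

z ≈ -47.40 m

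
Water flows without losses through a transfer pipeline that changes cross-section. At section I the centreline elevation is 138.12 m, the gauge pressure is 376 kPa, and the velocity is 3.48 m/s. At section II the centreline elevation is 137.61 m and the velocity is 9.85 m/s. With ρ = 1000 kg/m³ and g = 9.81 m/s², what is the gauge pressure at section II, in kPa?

Pressure head at I: ψ₁ = P₁/(ρg) = 376×1000 / (1000 × 9.81) = 38.33 m.
Velocity heads: v₁²/2g = 3.48²/19.62 = 0.617 m; v₂²/2g = 9.85²/19.62 = 4.945 m.
Total head H = z₁ + ψ₁ + v₁²/2g = 138.12 + 38.33 + 0.617 = 177.07 m.
ψ₂ = H − z₂ − v₂²/2g = 177.07 − 137.61 − 4.945 = 34.51 m.
P₂ = ρgψ₂ = 1000 × 9.81 × 34.51 ≈ 339 kPa.

P₂ ≈ 339 kPa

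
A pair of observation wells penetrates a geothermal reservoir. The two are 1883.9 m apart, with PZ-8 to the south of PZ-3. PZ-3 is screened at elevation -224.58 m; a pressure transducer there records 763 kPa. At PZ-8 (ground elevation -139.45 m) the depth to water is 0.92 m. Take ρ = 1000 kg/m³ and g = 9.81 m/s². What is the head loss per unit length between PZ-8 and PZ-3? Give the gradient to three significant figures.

i ≈ 0.00341 m/m

Pressure head at PZ-3: ψ = P/(ρg) = 763×1000 / (1000 × 9.81) = 77.78 m.
Total head at PZ-3: h = z + ψ = -224.58 + 77.78 = -146.80 m.
Total head at PZ-8: h = -139.45 − 0.92 = -140.37 m.
Head difference: h(PZ-3) − h(PZ-8) = -146.80 − (-140.37) = -6.43 m.
Hydraulic gradient: i = |Δh| / L = 6.43 / 1883.9 = 0.00341.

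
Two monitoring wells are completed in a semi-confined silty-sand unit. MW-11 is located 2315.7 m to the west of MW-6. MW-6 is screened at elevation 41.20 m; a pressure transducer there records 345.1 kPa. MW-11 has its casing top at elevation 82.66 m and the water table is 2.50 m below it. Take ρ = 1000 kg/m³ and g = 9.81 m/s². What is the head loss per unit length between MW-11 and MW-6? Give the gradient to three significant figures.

Pressure head at MW-6: ψ = P/(ρg) = 345.1×1000 / (1000 × 9.81) = 35.18 m.
Total head at MW-6: h = z + ψ = 41.20 + 35.18 = 76.38 m.
Total head at MW-11: h = 82.66 − 2.50 = 80.16 m.
Head difference: h(MW-6) − h(MW-11) = 76.38 − 80.16 = -3.78 m.
Hydraulic gradient: i = |Δh| / L = 3.78 / 2315.7 = 0.00163.

i ≈ 0.00163 m/m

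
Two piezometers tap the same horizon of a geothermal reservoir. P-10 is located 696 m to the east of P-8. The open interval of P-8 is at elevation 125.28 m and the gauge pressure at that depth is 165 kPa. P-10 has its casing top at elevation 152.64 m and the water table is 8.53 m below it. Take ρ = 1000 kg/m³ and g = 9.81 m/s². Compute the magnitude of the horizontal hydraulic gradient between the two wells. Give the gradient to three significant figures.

Pressure head at P-8: ψ = P/(ρg) = 165×1000 / (1000 × 9.81) = 16.82 m.
Total head at P-8: h = z + ψ = 125.28 + 16.82 = 142.10 m.
Total head at P-10: h = 152.64 − 8.53 = 144.11 m.
Head difference: h(P-8) − h(P-10) = 142.10 − 144.11 = -2.01 m.
Hydraulic gradient: i = |Δh| / L = 2.01 / 696 = 0.00289.

i ≈ 0.00289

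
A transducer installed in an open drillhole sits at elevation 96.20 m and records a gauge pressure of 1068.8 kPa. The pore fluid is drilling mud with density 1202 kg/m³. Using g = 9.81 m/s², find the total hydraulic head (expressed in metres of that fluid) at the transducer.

h ≈ 186.84 m

ψ = P/(ρg) = 1068.8×1000 / (1202 × 9.81) = 90.64 m.
h = z + ψ = 96.20 + 90.64 = 186.84 m.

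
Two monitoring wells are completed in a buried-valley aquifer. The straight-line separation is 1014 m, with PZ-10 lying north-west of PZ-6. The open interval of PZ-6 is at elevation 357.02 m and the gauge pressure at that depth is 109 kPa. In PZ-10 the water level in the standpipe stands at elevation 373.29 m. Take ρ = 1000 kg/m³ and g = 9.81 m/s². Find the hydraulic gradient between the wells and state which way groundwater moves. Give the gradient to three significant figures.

i ≈ 0.00509; groundwater flows toward the south-east

Pressure head at PZ-6: ψ = P/(ρg) = 109×1000 / (1000 × 9.81) = 11.11 m.
Total head at PZ-6: h = z + ψ = 357.02 + 11.11 = 368.13 m.
Total head at PZ-10: h = 373.29 m (water level in the piezometer is the total head).
Head difference: h(PZ-6) − h(PZ-10) = 368.13 − 373.29 = -5.16 m.
Hydraulic gradient: i = |Δh| / L = 5.16 / 1014 = 0.00509.
Flow is from higher to lower head: from PZ-10 toward PZ-6, i.e. toward the south-east.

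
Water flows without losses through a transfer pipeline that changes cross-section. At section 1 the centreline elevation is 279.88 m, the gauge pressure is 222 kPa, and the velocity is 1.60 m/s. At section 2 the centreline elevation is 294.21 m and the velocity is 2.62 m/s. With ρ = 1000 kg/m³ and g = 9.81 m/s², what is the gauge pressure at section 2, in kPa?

Pressure head at 1: ψ₁ = P₁/(ρg) = 222×1000 / (1000 × 9.81) = 22.63 m.
Velocity heads: v₁²/2g = 1.60²/19.62 = 0.130 m; v₂²/2g = 2.62²/19.62 = 0.350 m.
Total head H = z₁ + ψ₁ + v₁²/2g = 279.88 + 22.63 + 0.130 = 302.64 m.
ψ₂ = H − z₂ − v₂²/2g = 302.64 − 294.21 − 0.350 = 8.08 m.
P₂ = ρgψ₂ = 1000 × 9.81 × 8.08 ≈ 79.3 kPa.

P₂ ≈ 79.3 kPa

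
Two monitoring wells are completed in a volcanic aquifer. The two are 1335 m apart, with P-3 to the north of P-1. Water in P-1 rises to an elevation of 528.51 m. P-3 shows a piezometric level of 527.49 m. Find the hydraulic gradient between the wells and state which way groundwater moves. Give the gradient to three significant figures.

Total head at P-1: h = 528.51 m (water level in the piezometer is the total head).
Total head at P-3: h = 527.49 m (water level in the piezometer is the total head).
Head difference: h(P-1) − h(P-3) = 528.51 − 527.49 = 1.02 m.
Hydraulic gradient: i = |Δh| / L = 1.02 / 1335 = 0.000764.
Flow is from higher to lower head: from P-1 toward P-3, i.e. toward the north.

i ≈ 0.000764; groundwater flows toward the north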